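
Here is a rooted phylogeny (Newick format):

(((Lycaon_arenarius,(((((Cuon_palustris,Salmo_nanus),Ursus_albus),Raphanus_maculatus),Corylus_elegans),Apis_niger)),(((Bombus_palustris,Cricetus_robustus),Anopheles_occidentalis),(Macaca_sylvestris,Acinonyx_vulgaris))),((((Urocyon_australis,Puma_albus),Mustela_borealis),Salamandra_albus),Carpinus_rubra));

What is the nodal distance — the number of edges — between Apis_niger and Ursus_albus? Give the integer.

The MRCA of Apis_niger and Ursus_albus is the node subtending (((((Cuon_palustris,Salmo_nanus),Ursus_albus),Raphanus_maculatus),Corylus_elegans),Apis_niger).
From Apis_niger up to that node: 1 branch. From Ursus_albus up to the same node: 4 branches. Total: 1 + 4 = 5.

5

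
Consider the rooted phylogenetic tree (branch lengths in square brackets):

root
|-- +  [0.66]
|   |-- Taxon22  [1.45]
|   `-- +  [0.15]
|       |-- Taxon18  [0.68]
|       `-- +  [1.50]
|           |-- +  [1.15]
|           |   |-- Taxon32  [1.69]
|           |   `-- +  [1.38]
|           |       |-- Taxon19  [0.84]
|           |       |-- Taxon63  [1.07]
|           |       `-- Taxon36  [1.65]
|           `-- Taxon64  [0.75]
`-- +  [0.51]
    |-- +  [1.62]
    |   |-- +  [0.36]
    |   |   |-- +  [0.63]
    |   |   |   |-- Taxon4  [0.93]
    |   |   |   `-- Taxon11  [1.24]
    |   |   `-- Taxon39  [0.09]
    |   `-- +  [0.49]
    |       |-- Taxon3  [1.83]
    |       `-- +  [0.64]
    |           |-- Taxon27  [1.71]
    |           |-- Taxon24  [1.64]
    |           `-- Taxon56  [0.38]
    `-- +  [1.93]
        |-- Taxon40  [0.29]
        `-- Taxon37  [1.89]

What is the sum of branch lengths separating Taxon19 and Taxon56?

The path runs Taxon19 → … → MRCA → … → Taxon56; the MRCA is the root of the tree.
Branch lengths along that path: 0.84 + 1.38 + 1.15 + 1.50 + 0.15 + 0.66 + 0.51 + 1.62 + 0.49 + 0.64 + 0.38 = 9.32.

9.32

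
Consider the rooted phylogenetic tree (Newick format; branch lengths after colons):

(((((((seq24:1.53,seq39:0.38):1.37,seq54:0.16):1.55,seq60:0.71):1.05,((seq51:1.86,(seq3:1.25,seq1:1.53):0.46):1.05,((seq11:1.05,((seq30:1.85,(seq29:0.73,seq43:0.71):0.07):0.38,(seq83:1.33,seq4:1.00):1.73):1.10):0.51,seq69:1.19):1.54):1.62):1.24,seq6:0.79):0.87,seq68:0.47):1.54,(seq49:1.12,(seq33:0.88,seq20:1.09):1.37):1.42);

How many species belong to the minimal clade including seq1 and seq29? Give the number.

The MRCA of seq1 and seq29 is the node subtending ((seq51,(seq3,seq1)),((seq11,((seq30,(seq29,seq43)),(seq83,seq4))),seq69)).
That clade contains 10 terminal taxa: seq1, seq11, seq29, seq3, seq30, seq4, seq43, seq51, seq69, seq83.

10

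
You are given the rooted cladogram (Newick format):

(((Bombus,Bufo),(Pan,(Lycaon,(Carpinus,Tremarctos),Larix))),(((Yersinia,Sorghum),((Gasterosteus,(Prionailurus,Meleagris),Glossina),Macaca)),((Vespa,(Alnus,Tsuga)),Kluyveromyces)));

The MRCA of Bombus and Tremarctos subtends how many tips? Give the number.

The MRCA of Bombus and Tremarctos is the node subtending ((Bombus,Bufo),(Pan,(Lycaon,(Carpinus,Tremarctos),Larix))).
That clade contains 7 terminal taxa: Bombus, Bufo, Carpinus, Larix, Lycaon, Pan, Tremarctos.

7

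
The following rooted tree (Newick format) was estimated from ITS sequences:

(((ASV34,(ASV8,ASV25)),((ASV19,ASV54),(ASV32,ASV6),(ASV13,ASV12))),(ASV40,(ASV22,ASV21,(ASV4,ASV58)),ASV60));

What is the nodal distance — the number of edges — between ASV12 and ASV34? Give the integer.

5

The MRCA of ASV12 and ASV34 is the node subtending ((ASV34,(ASV8,ASV25)),((ASV19,ASV54),(ASV32,ASV6),(ASV13,ASV12))).
From ASV12 up to that node: 3 branches. From ASV34 up to the same node: 2 branches. Total: 3 + 2 = 5.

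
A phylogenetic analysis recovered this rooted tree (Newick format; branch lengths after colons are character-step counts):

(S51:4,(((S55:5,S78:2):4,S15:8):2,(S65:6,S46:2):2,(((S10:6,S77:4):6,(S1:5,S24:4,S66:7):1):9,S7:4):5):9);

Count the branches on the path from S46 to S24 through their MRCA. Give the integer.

6

The MRCA of S46 and S24 is the node subtending (((S55,S78),S15),(S65,S46),(((S10,S77),(S1,S24,S66)),S7)).
From S46 up to that node: 2 branches. From S24 up to the same node: 4 branches. Total: 2 + 4 = 6.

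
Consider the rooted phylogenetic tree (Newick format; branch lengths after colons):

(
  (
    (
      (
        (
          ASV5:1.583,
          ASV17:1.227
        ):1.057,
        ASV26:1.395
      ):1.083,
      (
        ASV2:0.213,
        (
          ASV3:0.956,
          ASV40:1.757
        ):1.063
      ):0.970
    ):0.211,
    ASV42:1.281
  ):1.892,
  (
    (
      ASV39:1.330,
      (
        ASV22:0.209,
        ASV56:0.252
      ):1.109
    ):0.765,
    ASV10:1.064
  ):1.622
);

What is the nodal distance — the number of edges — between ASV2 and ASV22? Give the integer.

8

The MRCA of ASV2 and ASV22 is the root of the tree.
From ASV2 up to that node: 4 branches. From ASV22 up to the same node: 4 branches. Total: 4 + 4 = 8.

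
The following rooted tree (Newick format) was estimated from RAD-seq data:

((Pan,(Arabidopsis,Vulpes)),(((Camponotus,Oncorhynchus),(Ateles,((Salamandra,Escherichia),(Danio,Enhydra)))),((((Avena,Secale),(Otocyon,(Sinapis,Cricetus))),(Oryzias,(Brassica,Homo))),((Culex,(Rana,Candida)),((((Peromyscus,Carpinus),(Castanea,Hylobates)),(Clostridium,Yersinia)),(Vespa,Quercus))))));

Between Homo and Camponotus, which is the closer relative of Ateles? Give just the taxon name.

Camponotus

The MRCA of Ateles and Camponotus subtends ((Camponotus,Oncorhynchus),(Ateles,((Salamandra,Escherichia),(Danio,Enhydra)))) (7 taxa).
The MRCA of Ateles and Homo subtends (((Camponotus,Oncorhynchus),(Ateles,((Salamandra,Escherichia),(Danio,Enhydra)))),((((Avena,Secale),(Otocyon,(Sinapis,Cricetus))),(Oryzias,(Brassica,Homo))),((Culex,(Rana,Candida)),((((Peromyscus,Carpinus),(Castanea,Hylobates)),(Clostridium,Yersinia)),(Vespa,Quercus))))) (26 taxa).
The first is nested inside the second, so Ateles shares a more recent common ancestor with Camponotus.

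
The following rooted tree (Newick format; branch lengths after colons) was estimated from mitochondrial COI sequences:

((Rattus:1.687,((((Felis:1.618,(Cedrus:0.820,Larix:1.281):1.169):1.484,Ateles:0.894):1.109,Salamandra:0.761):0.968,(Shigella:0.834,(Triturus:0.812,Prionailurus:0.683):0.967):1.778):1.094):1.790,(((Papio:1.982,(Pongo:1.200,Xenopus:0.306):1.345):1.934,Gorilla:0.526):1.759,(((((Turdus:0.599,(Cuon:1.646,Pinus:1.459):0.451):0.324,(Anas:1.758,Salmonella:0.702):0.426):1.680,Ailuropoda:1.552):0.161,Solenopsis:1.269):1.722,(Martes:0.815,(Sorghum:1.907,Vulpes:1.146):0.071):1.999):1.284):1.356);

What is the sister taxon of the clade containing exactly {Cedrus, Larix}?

Felis

The clade containing exactly {Cedrus, Larix} attaches to the tree at the node subtending (Felis,(Cedrus,Larix)).
The other lineage descending from that same node — the sister group — is the single tip Felis.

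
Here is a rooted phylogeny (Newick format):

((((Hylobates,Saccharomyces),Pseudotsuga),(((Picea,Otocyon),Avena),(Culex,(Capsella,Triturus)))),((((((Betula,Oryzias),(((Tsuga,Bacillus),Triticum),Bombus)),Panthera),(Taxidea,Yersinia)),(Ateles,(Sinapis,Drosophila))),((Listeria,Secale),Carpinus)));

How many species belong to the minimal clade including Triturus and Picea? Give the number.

6

The MRCA of Triturus and Picea is the node subtending (((Picea,Otocyon),Avena),(Culex,(Capsella,Triturus))).
That clade contains 6 terminal taxa: Avena, Capsella, Culex, Otocyon, Picea, Triturus.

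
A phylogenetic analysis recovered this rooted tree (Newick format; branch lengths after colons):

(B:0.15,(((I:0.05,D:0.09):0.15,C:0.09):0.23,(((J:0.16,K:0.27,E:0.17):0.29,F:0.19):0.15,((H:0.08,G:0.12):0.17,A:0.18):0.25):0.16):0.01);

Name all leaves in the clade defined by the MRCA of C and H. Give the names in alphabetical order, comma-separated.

A, C, D, E, F, G, H, I, J, K

Tracing C: it sits inside ((I,D),C).
Tracing H: it sits inside (H,G).
The smallest clade enclosing both is (((I,D),C),(((J,K,E),F),((H,G),A))); the answer is its 10 terminal taxa in alphabetical order.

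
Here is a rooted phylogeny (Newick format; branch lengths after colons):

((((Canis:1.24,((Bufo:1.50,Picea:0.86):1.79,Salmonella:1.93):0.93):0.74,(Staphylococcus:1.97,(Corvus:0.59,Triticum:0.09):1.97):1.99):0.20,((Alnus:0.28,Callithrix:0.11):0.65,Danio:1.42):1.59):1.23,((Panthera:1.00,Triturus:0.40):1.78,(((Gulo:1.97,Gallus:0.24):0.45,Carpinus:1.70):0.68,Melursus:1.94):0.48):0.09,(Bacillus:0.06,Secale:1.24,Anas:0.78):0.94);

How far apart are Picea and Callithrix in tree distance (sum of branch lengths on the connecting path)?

6.87

The path runs Picea → … → MRCA → … → Callithrix; the MRCA is the node subtending (((Canis,((Bufo,Picea),Salmonella)),(Staphylococcus,(Corvus,Triticum))),((Alnus,Callithrix),Danio)).
Branch lengths along that path: 0.86 + 1.79 + 0.93 + 0.74 + 0.20 + 1.59 + 0.65 + 0.11 = 6.87.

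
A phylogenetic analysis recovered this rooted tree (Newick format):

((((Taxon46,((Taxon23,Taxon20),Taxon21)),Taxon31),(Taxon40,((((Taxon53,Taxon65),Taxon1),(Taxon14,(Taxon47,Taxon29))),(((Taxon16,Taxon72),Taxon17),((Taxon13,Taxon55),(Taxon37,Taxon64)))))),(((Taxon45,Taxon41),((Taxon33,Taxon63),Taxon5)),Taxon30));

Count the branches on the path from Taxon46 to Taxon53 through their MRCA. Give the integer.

The MRCA of Taxon46 and Taxon53 is the node subtending (((Taxon46,((Taxon23,Taxon20),Taxon21)),Taxon31),(Taxon40,((((Taxon53,Taxon65),Taxon1),(Taxon14,(Taxon47,Taxon29))),(((Taxon16,Taxon72),Taxon17),((Taxon13,Taxon55),(Taxon37,Taxon64)))))).
From Taxon46 up to that node: 3 branches. From Taxon53 up to the same node: 6 branches. Total: 3 + 6 = 9.

9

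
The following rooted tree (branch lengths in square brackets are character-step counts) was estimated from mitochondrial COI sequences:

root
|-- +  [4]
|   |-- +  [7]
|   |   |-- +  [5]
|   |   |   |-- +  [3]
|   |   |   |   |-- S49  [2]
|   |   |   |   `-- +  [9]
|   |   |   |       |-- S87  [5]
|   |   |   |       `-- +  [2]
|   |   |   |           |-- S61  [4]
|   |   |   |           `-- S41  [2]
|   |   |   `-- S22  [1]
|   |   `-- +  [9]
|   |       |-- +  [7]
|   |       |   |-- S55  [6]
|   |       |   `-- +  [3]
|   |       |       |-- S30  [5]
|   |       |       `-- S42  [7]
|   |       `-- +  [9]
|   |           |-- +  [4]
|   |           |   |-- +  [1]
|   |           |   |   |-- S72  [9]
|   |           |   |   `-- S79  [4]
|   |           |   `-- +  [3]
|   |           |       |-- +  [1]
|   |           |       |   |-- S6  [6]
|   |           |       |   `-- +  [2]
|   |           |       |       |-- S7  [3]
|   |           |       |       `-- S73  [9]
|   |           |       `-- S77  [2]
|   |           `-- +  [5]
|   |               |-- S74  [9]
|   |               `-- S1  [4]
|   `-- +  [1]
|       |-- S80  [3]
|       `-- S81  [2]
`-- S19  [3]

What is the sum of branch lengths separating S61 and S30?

The path runs S61 → … → MRCA → … → S30; the MRCA is the node subtending (((S49,(S87,(S61,S41))),S22),((S55,(S30,S42)),(((S72,S79),((S6,(S7,S73)),S77)),(S74,S1)))).
Branch lengths along that path: 4 + 2 + 9 + 3 + 5 + 9 + 7 + 3 + 5 = 47.

47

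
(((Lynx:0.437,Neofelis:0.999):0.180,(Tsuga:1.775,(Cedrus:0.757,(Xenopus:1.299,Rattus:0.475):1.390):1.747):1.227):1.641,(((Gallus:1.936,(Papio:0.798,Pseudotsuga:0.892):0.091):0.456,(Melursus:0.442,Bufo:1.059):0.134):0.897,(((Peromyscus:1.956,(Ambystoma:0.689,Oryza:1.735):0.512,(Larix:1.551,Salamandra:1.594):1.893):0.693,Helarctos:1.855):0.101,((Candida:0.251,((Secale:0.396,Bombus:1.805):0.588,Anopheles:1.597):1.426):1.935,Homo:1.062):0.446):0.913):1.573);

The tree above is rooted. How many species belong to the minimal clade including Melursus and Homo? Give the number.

The MRCA of Melursus and Homo is the node subtending (((Gallus,(Papio,Pseudotsuga)),(Melursus,Bufo)),(((Peromyscus,(Ambystoma,Oryza),(Larix,Salamandra)),Helarctos),((Candida,((Secale,Bombus),Anopheles)),Homo))).
That clade contains 16 terminal taxa: Ambystoma, Anopheles, Bombus, Bufo, Candida, Gallus, Helarctos, Homo, Larix, Melursus, Oryza, Papio, Peromyscus, Pseudotsuga, Salamandra, Secale.

16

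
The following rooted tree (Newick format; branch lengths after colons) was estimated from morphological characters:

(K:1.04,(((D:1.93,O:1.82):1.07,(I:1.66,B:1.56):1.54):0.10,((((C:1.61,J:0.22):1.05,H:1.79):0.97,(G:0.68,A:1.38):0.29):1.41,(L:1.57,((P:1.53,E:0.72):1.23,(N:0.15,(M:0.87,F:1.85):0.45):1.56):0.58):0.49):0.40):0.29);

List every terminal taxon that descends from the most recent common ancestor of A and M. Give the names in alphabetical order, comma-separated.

Tracing A: it sits inside (G,A).
Tracing M: it sits inside (M,F).
The smallest clade enclosing both is ((((C,J),H),(G,A)),(L,((P,E),(N,(M,F))))); the answer is its 11 terminal taxa in alphabetical order.

A, C, E, F, G, H, J, L, M, N, P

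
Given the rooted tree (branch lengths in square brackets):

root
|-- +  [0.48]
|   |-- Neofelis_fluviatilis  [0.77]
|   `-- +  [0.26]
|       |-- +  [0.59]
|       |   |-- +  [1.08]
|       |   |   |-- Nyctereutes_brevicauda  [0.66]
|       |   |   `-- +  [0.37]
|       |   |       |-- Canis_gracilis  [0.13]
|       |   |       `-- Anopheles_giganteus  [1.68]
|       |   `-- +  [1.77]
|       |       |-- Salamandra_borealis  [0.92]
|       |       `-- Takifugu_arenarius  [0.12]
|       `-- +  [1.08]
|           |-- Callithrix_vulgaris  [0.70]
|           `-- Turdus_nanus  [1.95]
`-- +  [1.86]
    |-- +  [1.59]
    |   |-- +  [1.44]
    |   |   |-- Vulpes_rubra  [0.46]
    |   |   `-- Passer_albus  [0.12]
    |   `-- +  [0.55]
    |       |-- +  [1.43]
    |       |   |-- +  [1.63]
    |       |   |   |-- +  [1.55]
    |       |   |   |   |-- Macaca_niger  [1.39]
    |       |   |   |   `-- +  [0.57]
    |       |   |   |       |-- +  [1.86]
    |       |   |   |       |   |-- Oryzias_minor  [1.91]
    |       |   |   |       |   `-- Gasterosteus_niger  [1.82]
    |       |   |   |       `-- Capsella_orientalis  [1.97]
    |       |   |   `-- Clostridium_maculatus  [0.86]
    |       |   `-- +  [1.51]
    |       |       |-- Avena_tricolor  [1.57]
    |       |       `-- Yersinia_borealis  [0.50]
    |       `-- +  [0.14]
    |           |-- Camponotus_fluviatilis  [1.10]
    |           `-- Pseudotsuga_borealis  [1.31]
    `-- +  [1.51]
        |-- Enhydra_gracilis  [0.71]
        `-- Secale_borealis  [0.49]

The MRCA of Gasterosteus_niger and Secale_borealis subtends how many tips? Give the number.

13

The MRCA of Gasterosteus_niger and Secale_borealis is the node subtending (((Vulpes_rubra,Passer_albus),((((Macaca_niger,((Oryzias_minor,Gasterosteus_niger),Capsella_orientalis)),Clostridium_maculatus),(Avena_tricolor,Yersinia_borealis)),(Camponotus_fluviatilis,Pseudotsuga_borealis))),(Enhydra_gracilis,Secale_borealis)).
That clade contains 13 terminal taxa: Avena_tricolor, Camponotus_fluviatilis, Capsella_orientalis, Clostridium_maculatus, Enhydra_gracilis, Gasterosteus_niger, Macaca_niger, Oryzias_minor, Passer_albus, Pseudotsuga_borealis, Secale_borealis, Vulpes_rubra, Yersinia_borealis.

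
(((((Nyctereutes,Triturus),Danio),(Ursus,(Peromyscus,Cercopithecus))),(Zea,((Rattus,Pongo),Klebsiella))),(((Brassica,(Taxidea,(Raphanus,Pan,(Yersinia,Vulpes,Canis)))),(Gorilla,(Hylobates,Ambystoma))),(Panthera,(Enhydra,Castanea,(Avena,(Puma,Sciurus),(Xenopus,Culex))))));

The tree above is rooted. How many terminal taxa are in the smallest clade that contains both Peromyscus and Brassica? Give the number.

28

The MRCA of Peromyscus and Brassica is the root, so the clade is the entire tree.
That clade contains 28 terminal taxa: Ambystoma, Avena, Brassica, Canis, Castanea, Cercopithecus, Culex, Danio, Enhydra, Gorilla, Hylobates, Klebsiella, Nyctereutes, Pan, Panthera, Peromyscus, Pongo, Puma, Raphanus, Rattus, Sciurus, Taxidea, Triturus, Ursus, Vulpes, Xenopus, Yersinia, Zea.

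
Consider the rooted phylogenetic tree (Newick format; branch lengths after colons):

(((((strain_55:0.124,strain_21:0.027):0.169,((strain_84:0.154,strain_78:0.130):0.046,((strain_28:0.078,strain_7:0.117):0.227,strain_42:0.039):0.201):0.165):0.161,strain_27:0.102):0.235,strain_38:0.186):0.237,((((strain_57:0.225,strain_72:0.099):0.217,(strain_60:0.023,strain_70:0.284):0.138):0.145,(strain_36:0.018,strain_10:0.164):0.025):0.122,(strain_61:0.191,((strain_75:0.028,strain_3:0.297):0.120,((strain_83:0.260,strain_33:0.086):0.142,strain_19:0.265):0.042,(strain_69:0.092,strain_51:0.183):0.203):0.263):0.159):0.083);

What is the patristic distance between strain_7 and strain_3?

2.265

The path runs strain_7 → … → MRCA → … → strain_3; the MRCA is the root of the tree.
Branch lengths along that path: 0.117 + 0.227 + 0.201 + 0.165 + 0.161 + 0.235 + 0.237 + 0.083 + 0.159 + 0.263 + 0.120 + 0.297 = 2.265.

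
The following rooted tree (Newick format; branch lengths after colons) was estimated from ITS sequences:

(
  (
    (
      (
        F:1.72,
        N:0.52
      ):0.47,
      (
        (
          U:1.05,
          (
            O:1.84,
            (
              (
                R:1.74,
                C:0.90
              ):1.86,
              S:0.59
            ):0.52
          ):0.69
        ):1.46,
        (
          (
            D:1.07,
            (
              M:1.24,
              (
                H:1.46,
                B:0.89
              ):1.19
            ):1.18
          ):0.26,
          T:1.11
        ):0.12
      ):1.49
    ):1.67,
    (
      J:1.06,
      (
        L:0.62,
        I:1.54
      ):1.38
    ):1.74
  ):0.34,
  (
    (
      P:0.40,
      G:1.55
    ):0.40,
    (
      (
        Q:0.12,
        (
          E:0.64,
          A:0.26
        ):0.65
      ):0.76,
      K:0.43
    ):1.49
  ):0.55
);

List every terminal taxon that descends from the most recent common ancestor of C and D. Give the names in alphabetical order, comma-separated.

Tracing C: it sits inside (R,C).
Tracing D: it sits inside (D,(M,(H,B))).
The smallest clade enclosing both is ((U,(O,((R,C),S))),((D,(M,(H,B))),T)); the answer is its 10 terminal taxa in alphabetical order.

B, C, D, H, M, O, R, S, T, U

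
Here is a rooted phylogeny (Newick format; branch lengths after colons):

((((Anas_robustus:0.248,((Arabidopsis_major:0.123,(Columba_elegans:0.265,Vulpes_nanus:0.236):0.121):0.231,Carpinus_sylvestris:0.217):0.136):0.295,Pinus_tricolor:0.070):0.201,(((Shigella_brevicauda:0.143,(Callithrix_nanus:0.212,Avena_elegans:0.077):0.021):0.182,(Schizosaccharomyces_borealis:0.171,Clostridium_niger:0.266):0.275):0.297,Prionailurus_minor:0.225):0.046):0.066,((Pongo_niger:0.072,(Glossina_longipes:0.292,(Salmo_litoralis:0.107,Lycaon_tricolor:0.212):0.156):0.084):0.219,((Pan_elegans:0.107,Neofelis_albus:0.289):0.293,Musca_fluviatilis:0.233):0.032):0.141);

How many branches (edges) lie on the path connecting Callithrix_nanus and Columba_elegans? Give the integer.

11

The MRCA of Callithrix_nanus and Columba_elegans is the node subtending (((Anas_robustus,((Arabidopsis_major,(Columba_elegans,Vulpes_nanus)),Carpinus_sylvestris)),Pinus_tricolor),(((Shigella_brevicauda,(Callithrix_nanus,Avena_elegans)),(Schizosaccharomyces_borealis,Clostridium_niger)),Prionailurus_minor)).
From Callithrix_nanus up to that node: 5 branches. From Columba_elegans up to the same node: 6 branches. Total: 5 + 6 = 11.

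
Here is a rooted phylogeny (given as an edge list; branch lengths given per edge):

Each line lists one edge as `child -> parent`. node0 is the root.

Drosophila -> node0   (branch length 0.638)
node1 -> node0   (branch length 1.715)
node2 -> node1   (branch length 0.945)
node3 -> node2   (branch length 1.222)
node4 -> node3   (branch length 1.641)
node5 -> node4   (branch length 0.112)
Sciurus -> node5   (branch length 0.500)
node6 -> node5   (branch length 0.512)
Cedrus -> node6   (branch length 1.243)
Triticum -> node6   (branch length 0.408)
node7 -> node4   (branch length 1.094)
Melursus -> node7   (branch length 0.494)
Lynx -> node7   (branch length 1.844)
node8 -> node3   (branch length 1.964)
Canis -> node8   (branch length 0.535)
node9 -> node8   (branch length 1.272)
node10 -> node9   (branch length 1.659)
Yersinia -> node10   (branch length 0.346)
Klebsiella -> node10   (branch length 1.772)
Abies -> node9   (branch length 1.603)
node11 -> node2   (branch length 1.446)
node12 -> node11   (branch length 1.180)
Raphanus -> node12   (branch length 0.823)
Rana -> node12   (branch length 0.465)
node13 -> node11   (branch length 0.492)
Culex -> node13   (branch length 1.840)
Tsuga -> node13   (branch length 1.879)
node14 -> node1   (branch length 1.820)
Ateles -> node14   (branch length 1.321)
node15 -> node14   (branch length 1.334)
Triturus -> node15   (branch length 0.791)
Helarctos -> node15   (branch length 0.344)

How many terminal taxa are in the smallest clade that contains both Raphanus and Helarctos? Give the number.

The MRCA of Raphanus and Helarctos is the node subtending (((((Sciurus,(Cedrus,Triticum)),(Melursus,Lynx)),(Canis,((Yersinia,Klebsiella),Abies))),((Raphanus,Rana),(Culex,Tsuga))),(Ateles,(Triturus,Helarctos))).
That clade contains 16 terminal taxa: Abies, Ateles, Canis, Cedrus, Culex, Helarctos, Klebsiella, Lynx, Melursus, Rana, Raphanus, Sciurus, Triticum, Triturus, Tsuga, Yersinia.

16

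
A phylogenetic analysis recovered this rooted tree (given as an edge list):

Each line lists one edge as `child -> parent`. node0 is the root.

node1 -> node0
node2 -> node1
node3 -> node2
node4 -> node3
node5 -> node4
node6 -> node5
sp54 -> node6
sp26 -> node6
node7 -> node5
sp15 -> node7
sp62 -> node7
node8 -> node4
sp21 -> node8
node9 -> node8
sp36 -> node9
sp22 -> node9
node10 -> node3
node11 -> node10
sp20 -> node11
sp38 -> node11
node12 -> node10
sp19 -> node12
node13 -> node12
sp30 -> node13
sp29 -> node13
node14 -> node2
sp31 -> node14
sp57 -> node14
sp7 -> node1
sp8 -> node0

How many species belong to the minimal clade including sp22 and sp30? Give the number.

12

The MRCA of sp22 and sp30 is the node subtending ((((sp54,sp26),(sp15,sp62)),(sp21,(sp36,sp22))),((sp20,sp38),(sp19,(sp30,sp29)))).
That clade contains 12 terminal taxa: sp15, sp19, sp20, sp21, sp22, sp26, sp29, sp30, sp36, sp38, sp54, sp62.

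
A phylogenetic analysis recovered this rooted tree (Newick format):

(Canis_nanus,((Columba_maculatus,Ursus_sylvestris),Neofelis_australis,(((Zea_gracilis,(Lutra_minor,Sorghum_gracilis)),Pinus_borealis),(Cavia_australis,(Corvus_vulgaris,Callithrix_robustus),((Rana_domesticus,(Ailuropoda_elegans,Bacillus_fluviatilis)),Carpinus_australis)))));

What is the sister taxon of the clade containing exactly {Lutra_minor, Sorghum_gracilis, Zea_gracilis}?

Pinus_borealis

The clade containing exactly {Lutra_minor, Sorghum_gracilis, Zea_gracilis} attaches to the tree at the node subtending ((Zea_gracilis,(Lutra_minor,Sorghum_gracilis)),Pinus_borealis).
The other lineage descending from that same node — the sister group — is the single tip Pinus_borealis.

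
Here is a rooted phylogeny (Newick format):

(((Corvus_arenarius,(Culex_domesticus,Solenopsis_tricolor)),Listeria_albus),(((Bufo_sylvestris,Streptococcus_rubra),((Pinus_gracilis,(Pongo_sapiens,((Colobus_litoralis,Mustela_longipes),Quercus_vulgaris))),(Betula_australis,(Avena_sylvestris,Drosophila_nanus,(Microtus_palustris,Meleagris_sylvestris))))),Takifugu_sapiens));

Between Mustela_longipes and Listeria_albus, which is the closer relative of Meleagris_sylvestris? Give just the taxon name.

Mustela_longipes

The MRCA of Meleagris_sylvestris and Mustela_longipes subtends ((Pinus_gracilis,(Pongo_sapiens,((Colobus_litoralis,Mustela_longipes),Quercus_vulgaris))),(Betula_australis,(Avena_sylvestris,Drosophila_nanus,(Microtus_palustris,Meleagris_sylvestris)))) (10 taxa).
The MRCA of Meleagris_sylvestris and Listeria_albus is the root, subtending the entire tree (17 taxa).
The first is nested inside the second, so Meleagris_sylvestris shares a more recent common ancestor with Mustela_longipes.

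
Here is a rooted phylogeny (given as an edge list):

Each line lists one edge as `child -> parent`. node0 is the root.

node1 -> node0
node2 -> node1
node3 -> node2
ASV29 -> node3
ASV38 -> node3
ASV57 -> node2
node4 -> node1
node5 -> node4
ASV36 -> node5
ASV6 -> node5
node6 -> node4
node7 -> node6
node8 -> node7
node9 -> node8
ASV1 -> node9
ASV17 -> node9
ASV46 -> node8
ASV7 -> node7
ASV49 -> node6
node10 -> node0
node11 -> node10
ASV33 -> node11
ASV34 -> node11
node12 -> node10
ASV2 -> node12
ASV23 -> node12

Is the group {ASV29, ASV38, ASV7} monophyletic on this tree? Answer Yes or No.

No

The MRCA of the listed taxa subtends (((ASV29,ASV38),ASV57),((ASV36,ASV6),((((ASV1,ASV17),ASV46),ASV7),ASV49))).
That clade also contains ASV1, ASV17, ASV36, ASV46, ASV49, ASV57, ASV6, which are not in the proposed group, so the group is not monophyletic.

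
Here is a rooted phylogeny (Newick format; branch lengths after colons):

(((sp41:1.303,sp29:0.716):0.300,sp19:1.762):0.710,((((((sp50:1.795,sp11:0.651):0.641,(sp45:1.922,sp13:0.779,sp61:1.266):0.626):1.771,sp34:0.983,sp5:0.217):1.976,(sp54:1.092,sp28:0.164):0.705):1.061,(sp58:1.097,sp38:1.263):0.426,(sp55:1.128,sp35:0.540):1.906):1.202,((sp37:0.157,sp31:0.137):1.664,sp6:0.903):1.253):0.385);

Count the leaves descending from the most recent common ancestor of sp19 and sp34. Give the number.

19

The MRCA of sp19 and sp34 is the root, so the clade is the entire tree.
That clade contains 19 terminal taxa: sp11, sp13, sp19, sp28, sp29, sp31, sp34, sp35, sp37, sp38, sp41, sp45, sp5, sp50, sp54, sp55, sp58, sp6, sp61.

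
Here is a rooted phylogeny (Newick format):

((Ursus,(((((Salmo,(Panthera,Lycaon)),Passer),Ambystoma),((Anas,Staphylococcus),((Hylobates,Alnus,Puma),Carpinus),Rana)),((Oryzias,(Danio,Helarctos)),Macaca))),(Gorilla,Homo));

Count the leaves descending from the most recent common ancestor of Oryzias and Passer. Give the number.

16

The MRCA of Oryzias and Passer is the node subtending (((((Salmo,(Panthera,Lycaon)),Passer),Ambystoma),((Anas,Staphylococcus),((Hylobates,Alnus,Puma),Carpinus),Rana)),((Oryzias,(Danio,Helarctos)),Macaca)).
That clade contains 16 terminal taxa: Alnus, Ambystoma, Anas, Carpinus, Danio, Helarctos, Hylobates, Lycaon, Macaca, Oryzias, Panthera, Passer, Puma, Rana, Salmo, Staphylococcus.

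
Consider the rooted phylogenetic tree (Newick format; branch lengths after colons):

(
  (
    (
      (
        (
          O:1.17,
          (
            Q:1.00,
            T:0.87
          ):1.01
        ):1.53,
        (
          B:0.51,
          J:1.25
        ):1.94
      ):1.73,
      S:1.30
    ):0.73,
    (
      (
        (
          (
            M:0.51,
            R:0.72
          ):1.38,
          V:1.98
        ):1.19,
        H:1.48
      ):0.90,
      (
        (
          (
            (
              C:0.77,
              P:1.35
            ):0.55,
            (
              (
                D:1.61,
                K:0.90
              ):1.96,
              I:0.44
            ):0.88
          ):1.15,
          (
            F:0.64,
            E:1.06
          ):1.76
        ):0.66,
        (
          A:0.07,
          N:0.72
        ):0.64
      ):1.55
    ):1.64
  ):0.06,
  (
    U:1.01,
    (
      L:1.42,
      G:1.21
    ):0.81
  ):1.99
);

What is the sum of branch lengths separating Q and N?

10.55

The path runs Q → … → MRCA → … → N; the MRCA is the node subtending ((((O,(Q,T)),(B,J)),S),((((M,R),V),H),((((C,P),((D,K),I)),(F,E)),(A,N)))).
Branch lengths along that path: 1.00 + 1.01 + 1.53 + 1.73 + 0.73 + 1.64 + 1.55 + 0.64 + 0.72 = 10.55.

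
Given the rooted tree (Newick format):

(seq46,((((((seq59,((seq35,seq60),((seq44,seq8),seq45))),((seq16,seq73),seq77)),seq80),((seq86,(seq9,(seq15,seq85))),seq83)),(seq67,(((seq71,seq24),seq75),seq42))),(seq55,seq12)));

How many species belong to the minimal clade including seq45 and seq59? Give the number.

6

The MRCA of seq45 and seq59 is the node subtending (seq59,((seq35,seq60),((seq44,seq8),seq45))).
That clade contains 6 terminal taxa: seq35, seq44, seq45, seq59, seq60, seq8.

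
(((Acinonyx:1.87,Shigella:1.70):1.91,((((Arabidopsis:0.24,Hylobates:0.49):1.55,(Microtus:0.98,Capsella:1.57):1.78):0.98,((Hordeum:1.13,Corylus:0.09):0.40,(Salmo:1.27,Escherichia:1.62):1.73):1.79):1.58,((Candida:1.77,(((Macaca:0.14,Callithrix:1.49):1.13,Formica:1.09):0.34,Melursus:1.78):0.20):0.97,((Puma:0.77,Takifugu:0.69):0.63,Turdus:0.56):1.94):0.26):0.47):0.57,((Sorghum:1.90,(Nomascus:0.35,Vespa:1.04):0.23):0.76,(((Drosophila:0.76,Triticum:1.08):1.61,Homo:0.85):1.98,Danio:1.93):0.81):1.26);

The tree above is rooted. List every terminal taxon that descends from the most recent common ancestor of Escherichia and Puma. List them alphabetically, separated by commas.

Arabidopsis, Callithrix, Candida, Capsella, Corylus, Escherichia, Formica, Hordeum, Hylobates, Macaca, Melursus, Microtus, Puma, Salmo, Takifugu, Turdus

Tracing Escherichia: it sits inside (Salmo,Escherichia).
Tracing Puma: it sits inside (Puma,Takifugu).
The smallest clade enclosing both is ((((Arabidopsis,Hylobates),(Microtus,Capsella)),((Hordeum,Corylus),(Salmo,Escherichia))),((Candida,(((Macaca,Callithrix),Formica),Melursus)),((Puma,Takifugu),Turdus))); the answer is its 16 terminal taxa in alphabetical order.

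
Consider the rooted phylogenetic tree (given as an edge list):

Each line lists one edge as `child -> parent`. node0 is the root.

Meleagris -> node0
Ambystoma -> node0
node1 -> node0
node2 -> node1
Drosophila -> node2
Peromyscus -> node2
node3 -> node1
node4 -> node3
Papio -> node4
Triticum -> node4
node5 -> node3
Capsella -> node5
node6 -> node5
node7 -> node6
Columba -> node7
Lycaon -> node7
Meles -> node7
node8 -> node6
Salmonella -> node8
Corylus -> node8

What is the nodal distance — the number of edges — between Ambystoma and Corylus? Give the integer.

7

The MRCA of Ambystoma and Corylus is the root of the tree.
From Ambystoma up to that node: 1 branch. From Corylus up to the same node: 6 branches. Total: 1 + 6 = 7.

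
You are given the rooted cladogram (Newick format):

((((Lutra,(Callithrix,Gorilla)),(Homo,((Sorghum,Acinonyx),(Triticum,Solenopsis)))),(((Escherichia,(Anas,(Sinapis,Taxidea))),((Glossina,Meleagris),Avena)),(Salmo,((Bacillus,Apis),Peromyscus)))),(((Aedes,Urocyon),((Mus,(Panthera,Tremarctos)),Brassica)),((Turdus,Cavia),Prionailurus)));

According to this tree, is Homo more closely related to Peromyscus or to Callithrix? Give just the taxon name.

Callithrix

The MRCA of Homo and Callithrix subtends ((Lutra,(Callithrix,Gorilla)),(Homo,((Sorghum,Acinonyx),(Triticum,Solenopsis)))) (8 taxa).
The MRCA of Homo and Peromyscus subtends (((Lutra,(Callithrix,Gorilla)),(Homo,((Sorghum,Acinonyx),(Triticum,Solenopsis)))),(((Escherichia,(Anas,(Sinapis,Taxidea))),((Glossina,Meleagris),Avena)),(Salmo,((Bacillus,Apis),Peromyscus)))) (19 taxa).
The first is nested inside the second, so Homo shares a more recent common ancestor with Callithrix.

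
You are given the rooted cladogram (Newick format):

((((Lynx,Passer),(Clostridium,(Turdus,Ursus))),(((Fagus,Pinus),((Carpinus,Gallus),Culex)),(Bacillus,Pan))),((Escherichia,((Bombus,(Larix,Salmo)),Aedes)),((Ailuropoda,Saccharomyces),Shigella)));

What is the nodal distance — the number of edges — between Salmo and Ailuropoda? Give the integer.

8

The MRCA of Salmo and Ailuropoda is the node subtending ((Escherichia,((Bombus,(Larix,Salmo)),Aedes)),((Ailuropoda,Saccharomyces),Shigella)).
From Salmo up to that node: 5 branches. From Ailuropoda up to the same node: 3 branches. Total: 5 + 3 = 8.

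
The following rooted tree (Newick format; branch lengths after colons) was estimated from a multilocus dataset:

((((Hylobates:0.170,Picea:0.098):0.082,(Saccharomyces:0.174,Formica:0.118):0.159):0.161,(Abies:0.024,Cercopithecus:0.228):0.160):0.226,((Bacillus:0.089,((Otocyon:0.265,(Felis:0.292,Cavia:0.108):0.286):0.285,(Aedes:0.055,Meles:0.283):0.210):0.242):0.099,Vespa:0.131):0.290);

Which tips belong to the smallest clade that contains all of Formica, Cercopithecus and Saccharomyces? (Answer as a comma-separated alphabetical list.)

Tracing Formica: it sits inside (Saccharomyces,Formica).
Tracing Cercopithecus: it sits inside (Abies,Cercopithecus).
Tracing Saccharomyces: it sits inside (Saccharomyces,Formica).
The smallest clade enclosing all 3 is (((Hylobates,Picea),(Saccharomyces,Formica)),(Abies,Cercopithecus)); the answer is its 6 terminal taxa in alphabetical order.

Abies, Cercopithecus, Formica, Hylobates, Picea, Saccharomyces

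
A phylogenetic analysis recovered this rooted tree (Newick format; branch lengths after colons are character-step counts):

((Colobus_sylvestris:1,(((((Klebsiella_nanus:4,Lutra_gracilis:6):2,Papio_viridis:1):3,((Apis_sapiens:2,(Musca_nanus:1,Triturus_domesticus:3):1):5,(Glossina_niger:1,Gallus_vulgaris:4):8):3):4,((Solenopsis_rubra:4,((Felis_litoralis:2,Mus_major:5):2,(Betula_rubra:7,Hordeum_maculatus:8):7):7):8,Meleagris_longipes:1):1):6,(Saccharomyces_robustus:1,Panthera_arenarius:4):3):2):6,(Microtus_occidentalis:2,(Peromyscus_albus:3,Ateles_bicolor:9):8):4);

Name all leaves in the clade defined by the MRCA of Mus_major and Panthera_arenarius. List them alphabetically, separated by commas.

Tracing Mus_major: it sits inside (Felis_litoralis,Mus_major).
Tracing Panthera_arenarius: it sits inside (Saccharomyces_robustus,Panthera_arenarius).
The smallest clade enclosing both is (((((Klebsiella_nanus,Lutra_gracilis),Papio_viridis),((Apis_sapiens,(Musca_nanus,Triturus_domesticus)),(Glossina_niger,Gallus_vulgaris))),((Solenopsis_rubra,((Felis_litoralis,Mus_major),(Betula_rubra,Hordeum_maculatus))),Meleagris_longipes)),(Saccharomyces_robustus,Panthera_arenarius)); the answer is its 16 terminal taxa in alphabetical order.

Apis_sapiens, Betula_rubra, Felis_litoralis, Gallus_vulgaris, Glossina_niger, Hordeum_maculatus, Klebsiella_nanus, Lutra_gracilis, Meleagris_longipes, Mus_major, Musca_nanus, Panthera_arenarius, Papio_viridis, Saccharomyces_robustus, Solenopsis_rubra, Triturus_domesticus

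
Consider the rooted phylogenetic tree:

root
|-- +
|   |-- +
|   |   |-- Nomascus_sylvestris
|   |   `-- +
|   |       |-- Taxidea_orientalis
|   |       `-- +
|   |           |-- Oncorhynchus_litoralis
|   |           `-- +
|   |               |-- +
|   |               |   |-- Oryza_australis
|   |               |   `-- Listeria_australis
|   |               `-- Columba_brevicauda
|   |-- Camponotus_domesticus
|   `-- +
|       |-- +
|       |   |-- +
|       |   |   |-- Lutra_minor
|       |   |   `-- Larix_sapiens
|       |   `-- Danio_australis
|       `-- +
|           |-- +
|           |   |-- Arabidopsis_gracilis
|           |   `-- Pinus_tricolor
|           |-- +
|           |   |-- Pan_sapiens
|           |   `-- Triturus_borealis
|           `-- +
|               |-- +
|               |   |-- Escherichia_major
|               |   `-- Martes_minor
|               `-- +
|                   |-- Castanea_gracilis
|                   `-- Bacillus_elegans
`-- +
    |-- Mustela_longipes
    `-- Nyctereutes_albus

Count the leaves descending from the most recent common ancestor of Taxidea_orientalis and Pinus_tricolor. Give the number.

18

The MRCA of Taxidea_orientalis and Pinus_tricolor is the node subtending ((Nomascus_sylvestris,(Taxidea_orientalis,(Oncorhynchus_litoralis,((Oryza_australis,Listeria_australis),Columba_brevicauda)))),Camponotus_domesticus,(((Lutra_minor,Larix_sapiens),Danio_australis),((Arabidopsis_gracilis,Pinus_tricolor),(Pan_sapiens,Triturus_borealis),((Escherichia_major,Martes_minor),(Castanea_gracilis,Bacillus_elegans))))).
That clade contains 18 terminal taxa: Arabidopsis_gracilis, Bacillus_elegans, Camponotus_domesticus, Castanea_gracilis, Columba_brevicauda, Danio_australis, Escherichia_major, Larix_sapiens, Listeria_australis, Lutra_minor, Martes_minor, Nomascus_sylvestris, Oncorhynchus_litoralis, Oryza_australis, Pan_sapiens, Pinus_tricolor, Taxidea_orientalis, Triturus_borealis.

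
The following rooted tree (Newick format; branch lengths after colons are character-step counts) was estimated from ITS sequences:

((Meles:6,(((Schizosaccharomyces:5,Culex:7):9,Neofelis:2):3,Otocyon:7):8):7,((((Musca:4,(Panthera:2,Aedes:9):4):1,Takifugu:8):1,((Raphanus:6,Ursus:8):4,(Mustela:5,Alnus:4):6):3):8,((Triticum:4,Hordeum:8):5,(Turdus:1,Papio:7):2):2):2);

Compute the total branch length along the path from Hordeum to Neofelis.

The path runs Hordeum → … → MRCA → … → Neofelis; the MRCA is the root of the tree.
Branch lengths along that path: 8 + 5 + 2 + 2 + 7 + 8 + 3 + 2 = 37.

37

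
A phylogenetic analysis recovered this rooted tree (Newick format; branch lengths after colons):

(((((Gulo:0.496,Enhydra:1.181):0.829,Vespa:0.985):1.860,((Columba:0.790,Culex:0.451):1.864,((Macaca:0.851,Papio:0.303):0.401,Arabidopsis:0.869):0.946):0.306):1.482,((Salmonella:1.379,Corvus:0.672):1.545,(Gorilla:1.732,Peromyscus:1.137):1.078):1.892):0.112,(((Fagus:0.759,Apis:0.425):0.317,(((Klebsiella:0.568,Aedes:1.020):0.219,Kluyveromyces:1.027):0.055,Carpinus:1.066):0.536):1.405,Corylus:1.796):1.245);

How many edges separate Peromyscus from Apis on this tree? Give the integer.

The MRCA of Peromyscus and Apis is the root of the tree.
From Peromyscus up to that node: 4 branches. From Apis up to the same node: 4 branches. Total: 4 + 4 = 8.

8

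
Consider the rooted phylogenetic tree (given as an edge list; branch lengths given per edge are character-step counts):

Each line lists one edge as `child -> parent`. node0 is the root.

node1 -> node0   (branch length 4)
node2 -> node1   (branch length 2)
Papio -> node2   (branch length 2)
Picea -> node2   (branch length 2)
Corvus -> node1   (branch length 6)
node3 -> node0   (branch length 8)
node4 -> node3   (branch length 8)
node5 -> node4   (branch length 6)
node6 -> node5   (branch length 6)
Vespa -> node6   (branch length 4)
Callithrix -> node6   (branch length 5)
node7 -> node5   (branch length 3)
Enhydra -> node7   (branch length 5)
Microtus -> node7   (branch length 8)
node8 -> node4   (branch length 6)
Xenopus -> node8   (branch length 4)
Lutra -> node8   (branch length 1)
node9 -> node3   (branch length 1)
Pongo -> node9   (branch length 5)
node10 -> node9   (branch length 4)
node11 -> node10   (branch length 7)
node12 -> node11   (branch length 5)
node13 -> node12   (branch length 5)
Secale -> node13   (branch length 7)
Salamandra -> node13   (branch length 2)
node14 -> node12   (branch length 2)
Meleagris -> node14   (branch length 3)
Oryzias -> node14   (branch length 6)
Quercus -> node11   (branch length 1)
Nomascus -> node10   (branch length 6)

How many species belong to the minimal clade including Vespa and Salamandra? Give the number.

The MRCA of Vespa and Salamandra is the node subtending ((((Vespa,Callithrix),(Enhydra,Microtus)),(Xenopus,Lutra)),(Pongo,((((Secale,Salamandra),(Meleagris,Oryzias)),Quercus),Nomascus))).
That clade contains 13 terminal taxa: Callithrix, Enhydra, Lutra, Meleagris, Microtus, Nomascus, Oryzias, Pongo, Quercus, Salamandra, Secale, Vespa, Xenopus.

13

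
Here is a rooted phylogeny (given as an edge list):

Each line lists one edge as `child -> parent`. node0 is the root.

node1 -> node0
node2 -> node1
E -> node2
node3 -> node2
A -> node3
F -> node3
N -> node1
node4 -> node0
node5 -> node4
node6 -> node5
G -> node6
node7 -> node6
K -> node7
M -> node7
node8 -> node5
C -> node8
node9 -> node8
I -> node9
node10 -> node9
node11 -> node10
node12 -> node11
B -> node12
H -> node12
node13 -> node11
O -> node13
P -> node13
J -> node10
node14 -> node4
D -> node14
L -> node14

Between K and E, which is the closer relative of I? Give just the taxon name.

K

The MRCA of I and K subtends ((G,(K,M)),(C,(I,(((B,H),(O,P)),J)))) (10 taxa).
The MRCA of I and E is the root, subtending the entire tree (16 taxa).
The first is nested inside the second, so I shares a more recent common ancestor with K.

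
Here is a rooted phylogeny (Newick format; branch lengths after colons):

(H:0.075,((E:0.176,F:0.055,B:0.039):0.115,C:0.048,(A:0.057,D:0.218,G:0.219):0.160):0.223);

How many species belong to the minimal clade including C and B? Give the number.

7

The MRCA of C and B is the node subtending ((E,F,B),C,(A,D,G)).
That clade contains 7 terminal taxa: A, B, C, D, E, F, G.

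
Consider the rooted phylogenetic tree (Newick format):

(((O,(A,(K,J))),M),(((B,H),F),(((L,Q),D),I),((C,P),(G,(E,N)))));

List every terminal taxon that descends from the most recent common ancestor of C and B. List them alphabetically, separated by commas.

Tracing C: it sits inside (C,P).
Tracing B: it sits inside (B,H).
The smallest clade enclosing both is (((B,H),F),(((L,Q),D),I),((C,P),(G,(E,N)))); the answer is its 12 terminal taxa in alphabetical order.

B, C, D, E, F, G, H, I, L, N, P, Q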